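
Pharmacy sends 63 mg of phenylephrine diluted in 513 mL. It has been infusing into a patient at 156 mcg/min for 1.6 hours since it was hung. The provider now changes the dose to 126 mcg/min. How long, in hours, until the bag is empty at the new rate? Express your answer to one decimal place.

6.4 hours

Initial rate:
156 mcg/min × 60 min/hr = 9360 mcg/hr
Concentration = 63 mg ÷ 513 mL = 0.122807 mg/mL = 122.807 mcg/mL
Rate = 9360 mcg/hr ÷ 122.807 mcg/mL = 76.21714 mL/hr
Volume infused so far = 76.21714 mL/hr × 1.6 hr = 121.9474 mL
Volume remaining = 513 − 121.9474 = 391.0526 mL
New rate:
126 mcg/min × 60 min/hr = 7560 mcg/hr
Rate = 7560 mcg/hr ÷ 122.807 mcg/mL = 61.56 mL/hr
Time remaining = 391.0526 mL ÷ 61.56 mL/hr = 6.352381 hr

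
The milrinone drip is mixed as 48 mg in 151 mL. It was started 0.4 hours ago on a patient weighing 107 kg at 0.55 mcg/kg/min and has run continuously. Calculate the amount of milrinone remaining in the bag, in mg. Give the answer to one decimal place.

46.6 mg

Dose = 0.55 mcg/kg/min × 107 kg = 58.85 mcg/min
58.85 mcg/min × 60 min/hr = 3531 mcg/hr
Concentration = 48 mg ÷ 151 mL = 0.3178808 mg/mL = 317.8808 mcg/mL
Rate = 3531 mcg/hr ÷ 317.8808 mcg/mL = 11.10794 mL/hr
Volume infused = 11.10794 mL/hr × 0.4 hr = 4.443175 mL
Volume remaining = 151 − 4.443175 = 146.5568 mL
Drug remaining = 146.5568 mL × 317.8808 mcg/mL = 46587.6 mcg = 46.5876 mg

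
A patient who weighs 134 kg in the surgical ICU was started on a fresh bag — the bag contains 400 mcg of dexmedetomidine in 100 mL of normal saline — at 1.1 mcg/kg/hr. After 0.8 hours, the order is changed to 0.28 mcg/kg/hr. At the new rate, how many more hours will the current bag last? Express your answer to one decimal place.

7.5 hours

Initial rate:
Dose = 1.1 mcg/kg/hr × 134 kg = 147.4 mcg/hr
Concentration = 400 mcg ÷ 100 mL = 4 mcg/mL
Rate = 147.4 mcg/hr ÷ 4 mcg/mL = 36.85 mL/hr
Volume infused so far = 36.85 mL/hr × 0.8 hr = 29.48 mL
Volume remaining = 100 − 29.48 = 70.52 mL
New rate:
Dose = 0.28 mcg/kg/hr × 134 kg = 37.52 mcg/hr
Rate = 37.52 mcg/hr ÷ 4 mcg/mL = 9.38 mL/hr
Time remaining = 70.52 mL ÷ 9.38 mL/hr = 7.518124 hr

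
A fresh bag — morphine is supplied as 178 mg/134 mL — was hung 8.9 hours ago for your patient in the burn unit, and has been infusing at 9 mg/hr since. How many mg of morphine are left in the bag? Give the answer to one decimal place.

Concentration = 178 mg ÷ 134 mL = 1.328358 mg/mL
Rate = 9 mg/hr ÷ 1.328358 mg/mL = 6.775281 mL/hr
Volume infused = 6.775281 mL/hr × 8.9 hr = 60.3 mL
Volume remaining = 134 − 60.3 = 73.7 mL
Drug remaining = 73.7 mL × 1.328358 mg/mL = 97.9 mg

97.9 mg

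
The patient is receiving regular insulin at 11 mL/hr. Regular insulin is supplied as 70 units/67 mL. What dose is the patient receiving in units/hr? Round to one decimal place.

Concentration = 70 units ÷ 67 mL = 1.044776 units/mL
Drug rate = 11 mL/hr × 1.044776 units/mL = 11.49254 units/hr

11.5 units/hr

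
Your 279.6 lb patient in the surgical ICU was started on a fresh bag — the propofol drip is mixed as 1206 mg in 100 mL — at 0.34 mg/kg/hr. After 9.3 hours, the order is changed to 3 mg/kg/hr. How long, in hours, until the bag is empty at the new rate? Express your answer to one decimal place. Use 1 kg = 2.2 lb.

Initial rate:
Weight = 279.6 lb ÷ 2.2 lb/kg = 127.0909 kg
Dose = 0.34 mg/kg/hr × 127.0909 kg = 43.21091 mg/hr
Concentration = 1206 mg ÷ 100 mL = 12.06 mg/mL
Rate = 43.21091 mg/hr ÷ 12.06 mg/mL = 3.582994 mL/hr
Volume infused so far = 3.582994 mL/hr × 9.3 hr = 33.32185 mL
Volume remaining = 100 − 33.32185 = 66.67815 mL
New rate:
Dose = 3 mg/kg/hr × 127.0909 kg = 381.2727 mg/hr
Rate = 381.2727 mg/hr ÷ 12.06 mg/mL = 31.61465 mL/hr
Time remaining = 66.67815 mL ÷ 31.61465 mL/hr = 2.10909 hr

2.1 hours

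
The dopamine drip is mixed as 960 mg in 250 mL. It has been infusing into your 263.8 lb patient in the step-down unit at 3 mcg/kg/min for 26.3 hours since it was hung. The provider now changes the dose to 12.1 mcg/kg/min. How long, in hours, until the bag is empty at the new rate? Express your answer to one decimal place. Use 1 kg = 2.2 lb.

Initial rate:
Weight = 263.8 lb ÷ 2.2 lb/kg = 119.9091 kg
Dose = 3 mcg/kg/min × 119.9091 kg = 359.7273 mcg/min
359.7273 mcg/min × 60 min/hr = 21583.64 mcg/hr
Concentration = 960 mg ÷ 250 mL = 3.84 mg/mL = 3840 mcg/mL
Rate = 21583.64 mcg/hr ÷ 3840 mcg/mL = 5.620739 mL/hr
Volume infused so far = 5.620739 mL/hr × 26.3 hr = 147.8254 mL
Volume remaining = 250 − 147.8254 = 102.1746 mL
New rate:
Dose = 12.1 mcg/kg/min × 119.9091 kg = 1450.9 mcg/min
1450.9 mcg/min × 60 min/hr = 87054 mcg/hr
Rate = 87054 mcg/hr ÷ 3840 mcg/mL = 22.67031 mL/hr
Time remaining = 102.1746 mL ÷ 22.67031 mL/hr = 4.506977 hr

4.5 hours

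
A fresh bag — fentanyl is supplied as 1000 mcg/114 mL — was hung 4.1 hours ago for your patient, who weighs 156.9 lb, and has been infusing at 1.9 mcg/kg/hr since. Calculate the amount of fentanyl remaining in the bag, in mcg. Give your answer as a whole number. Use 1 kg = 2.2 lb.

Weight = 156.9 lb ÷ 2.2 lb/kg = 71.31818 kg
Dose = 1.9 mcg/kg/hr × 71.31818 kg = 135.5045 mcg/hr
Concentration = 1000 mcg ÷ 114 mL = 8.77193 mcg/mL
Rate = 135.5045 mcg/hr ÷ 8.77193 mcg/mL = 15.44752 mL/hr
Volume infused = 15.44752 mL/hr × 4.1 hr = 63.33482 mL
Volume remaining = 114 − 63.33482 = 50.66518 mL
Drug remaining = 50.66518 mL × 8.77193 mcg/mL = 444.4314 mcg

444 mcg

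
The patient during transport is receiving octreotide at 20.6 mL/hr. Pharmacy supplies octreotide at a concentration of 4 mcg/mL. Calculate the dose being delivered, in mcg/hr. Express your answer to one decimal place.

Drug rate = 20.6 mL/hr × 4 mcg/mL = 82.4 mcg/hr

82.4 mcg/hr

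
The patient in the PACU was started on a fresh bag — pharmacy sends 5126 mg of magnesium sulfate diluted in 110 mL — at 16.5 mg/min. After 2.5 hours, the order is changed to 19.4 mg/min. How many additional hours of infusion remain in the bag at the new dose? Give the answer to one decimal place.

2.3 hours

Initial rate:
16.5 mg/min × 60 min/hr = 990 mg/hr
Concentration = 5126 mg ÷ 110 mL = 46.6 mg/mL
Rate = 990 mg/hr ÷ 46.6 mg/mL = 21.24464 mL/hr
Volume infused so far = 21.24464 mL/hr × 2.5 hr = 53.11159 mL
Volume remaining = 110 − 53.11159 = 56.88841 mL
New rate:
19.4 mg/min × 60 min/hr = 1164 mg/hr
Rate = 1164 mg/hr ÷ 46.6 mg/mL = 24.97854 mL/hr
Time remaining = 56.88841 mL ÷ 24.97854 mL/hr = 2.277491 hr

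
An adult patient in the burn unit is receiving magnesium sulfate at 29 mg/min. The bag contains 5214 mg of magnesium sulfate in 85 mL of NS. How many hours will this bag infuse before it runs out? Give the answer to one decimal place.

29 mg/min × 60 min/hr = 1740 mg/hr
Concentration = 5214 mg ÷ 85 mL = 61.34118 mg/mL
Rate = 1740 mg/hr ÷ 61.34118 mg/mL = 28.36594 mL/hr
Duration = 85 mL ÷ 28.36594 mL/hr = 2.996552 hr

3.0 hours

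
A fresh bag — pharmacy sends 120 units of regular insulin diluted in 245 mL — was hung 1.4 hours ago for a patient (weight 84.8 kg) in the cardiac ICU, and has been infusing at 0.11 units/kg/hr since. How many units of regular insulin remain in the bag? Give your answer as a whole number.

Dose = 0.11 units/kg/hr × 84.8 kg = 9.328 units/hr
Concentration = 120 units ÷ 245 mL = 0.4897959 units/mL
Rate = 9.328 units/hr ÷ 0.4897959 units/mL = 19.04467 mL/hr
Volume infused = 19.04467 mL/hr × 1.4 hr = 26.66253 mL
Volume remaining = 245 − 26.66253 = 218.3375 mL
Drug remaining = 218.3375 mL × 0.4897959 units/mL = 106.9408 units

107 units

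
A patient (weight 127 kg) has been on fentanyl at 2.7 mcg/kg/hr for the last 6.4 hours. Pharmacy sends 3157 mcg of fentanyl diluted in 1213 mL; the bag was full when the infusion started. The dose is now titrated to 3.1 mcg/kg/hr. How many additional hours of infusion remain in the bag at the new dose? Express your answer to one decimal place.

Initial rate:
Dose = 2.7 mcg/kg/hr × 127 kg = 342.9 mcg/hr
Concentration = 3157 mcg ÷ 1213 mL = 2.602638 mcg/mL
Rate = 342.9 mcg/hr ÷ 2.602638 mcg/mL = 131.7509 mL/hr
Volume infused so far = 131.7509 mL/hr × 6.4 hr = 843.206 mL
Volume remaining = 1213 − 843.206 = 369.794 mL
New rate:
Dose = 3.1 mcg/kg/hr × 127 kg = 393.7 mcg/hr
Rate = 393.7 mcg/hr ÷ 2.602638 mcg/mL = 151.2696 mL/hr
Time remaining = 369.794 mL ÷ 151.2696 mL/hr = 2.444602 hr

2.4 hours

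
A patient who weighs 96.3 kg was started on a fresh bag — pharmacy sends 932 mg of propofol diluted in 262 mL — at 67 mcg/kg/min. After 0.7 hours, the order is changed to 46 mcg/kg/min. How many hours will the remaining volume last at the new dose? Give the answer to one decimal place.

2.5 hours

Initial rate:
Dose = 67 mcg/kg/min × 96.3 kg = 6452.1 mcg/min
6452.1 mcg/min × 60 min/hr = 387126 mcg/hr
Concentration = 932 mg ÷ 262 mL = 3.557252 mg/mL = 3557.252 mcg/mL
Rate = 387126 mcg/hr ÷ 3557.252 mcg/mL = 108.8273 mL/hr
Volume infused so far = 108.8273 mL/hr × 0.7 hr = 76.17909 mL
Volume remaining = 262 − 76.17909 = 185.8209 mL
New rate:
Dose = 46 mcg/kg/min × 96.3 kg = 4429.8 mcg/min
4429.8 mcg/min × 60 min/hr = 265788 mcg/hr
Rate = 265788 mcg/hr ÷ 3557.252 mcg/mL = 74.71723 mL/hr
Time remaining = 185.8209 mL ÷ 74.71723 mL/hr = 2.486989 hr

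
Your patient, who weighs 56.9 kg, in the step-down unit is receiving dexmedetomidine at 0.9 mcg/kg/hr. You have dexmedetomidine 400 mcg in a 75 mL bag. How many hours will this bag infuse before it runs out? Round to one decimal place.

Dose = 0.9 mcg/kg/hr × 56.9 kg = 51.21 mcg/hr
Concentration = 400 mcg ÷ 75 mL = 5.333333 mcg/mL
Rate = 51.21 mcg/hr ÷ 5.333333 mcg/mL = 9.601875 mL/hr
Duration = 75 mL ÷ 9.601875 mL/hr = 7.810974 hr

7.8 hours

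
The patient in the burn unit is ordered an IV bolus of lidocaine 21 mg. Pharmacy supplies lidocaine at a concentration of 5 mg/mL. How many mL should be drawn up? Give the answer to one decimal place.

Volume = 21 mg ÷ 5 mg/mL = 4.2 mL

4.2 mL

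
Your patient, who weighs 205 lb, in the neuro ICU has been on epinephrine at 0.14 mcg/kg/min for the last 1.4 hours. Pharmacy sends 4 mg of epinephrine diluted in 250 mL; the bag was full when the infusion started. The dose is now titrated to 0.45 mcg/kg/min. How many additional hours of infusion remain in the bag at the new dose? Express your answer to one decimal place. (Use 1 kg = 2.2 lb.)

Initial rate:
Weight = 205 lb ÷ 2.2 lb/kg = 93.18182 kg
Dose = 0.14 mcg/kg/min × 93.18182 kg = 13.04545 mcg/min
13.04545 mcg/min × 60 min/hr = 782.7273 mcg/hr
Concentration = 4 mg ÷ 250 mL = 0.016 mg/mL = 16 mcg/mL
Rate = 782.7273 mcg/hr ÷ 16 mcg/mL = 48.92045 mL/hr
Volume infused so far = 48.92045 mL/hr × 1.4 hr = 68.48864 mL
Volume remaining = 250 − 68.48864 = 181.5114 mL
New rate:
Dose = 0.45 mcg/kg/min × 93.18182 kg = 41.93182 mcg/min
41.93182 mcg/min × 60 min/hr = 2515.909 mcg/hr
Rate = 2515.909 mcg/hr ÷ 16 mcg/mL = 157.2443 mL/hr
Time remaining = 181.5114 mL ÷ 157.2443 mL/hr = 1.154327 hr

1.2 hours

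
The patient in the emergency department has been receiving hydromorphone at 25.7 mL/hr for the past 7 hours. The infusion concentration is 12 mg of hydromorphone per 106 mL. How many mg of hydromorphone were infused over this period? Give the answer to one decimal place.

Concentration = 12 mg ÷ 106 mL = 0.1132075 mg/mL
Drug rate = 25.7 mL/hr × 0.1132075 mg/mL = 2.909434 mg/hr
Total = 2.909434 mg/hr × 7 hr = 20.36604 mg

20.4 mg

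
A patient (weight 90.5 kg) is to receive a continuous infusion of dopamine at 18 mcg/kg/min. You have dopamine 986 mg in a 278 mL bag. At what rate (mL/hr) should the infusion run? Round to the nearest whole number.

Dose = 18 mcg/kg/min × 90.5 kg = 1629 mcg/min
1629 mcg/min × 60 min/hr = 97740 mcg/hr
Concentration = 986 mg ÷ 278 mL = 3.546763 mg/mL = 3546.763 mcg/mL
Rate = 97740 mcg/hr ÷ 3546.763 mcg/mL = 27.55753 mL/hr

28 mL/hr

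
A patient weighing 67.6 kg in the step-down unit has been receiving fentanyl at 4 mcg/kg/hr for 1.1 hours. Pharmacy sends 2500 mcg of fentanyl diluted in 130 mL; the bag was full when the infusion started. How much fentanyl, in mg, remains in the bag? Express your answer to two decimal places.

Dose = 4 mcg/kg/hr × 67.6 kg = 270.4 mcg/hr
Concentration = 2500 mcg ÷ 130 mL = 19.23077 mcg/mL
Rate = 270.4 mcg/hr ÷ 19.23077 mcg/mL = 14.0608 mL/hr
Volume infused = 14.0608 mL/hr × 1.1 hr = 15.46688 mL
Volume remaining = 130 − 15.46688 = 114.5331 mL
Drug remaining = 114.5331 mL × 19.23077 mcg/mL = 2202.56 mcg = 2.20256 mg

2.20 mg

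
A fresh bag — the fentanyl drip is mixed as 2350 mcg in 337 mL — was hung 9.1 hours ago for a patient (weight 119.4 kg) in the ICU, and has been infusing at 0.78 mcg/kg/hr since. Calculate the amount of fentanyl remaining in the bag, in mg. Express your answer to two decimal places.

1.50 mg

Dose = 0.78 mcg/kg/hr × 119.4 kg = 93.132 mcg/hr
Concentration = 2350 mcg ÷ 337 mL = 6.973294 mcg/mL
Rate = 93.132 mcg/hr ÷ 6.973294 mcg/mL = 13.35553 mL/hr
Volume infused = 13.35553 mL/hr × 9.1 hr = 121.5353 mL
Volume remaining = 337 − 121.5353 = 215.4647 mL
Drug remaining = 215.4647 mL × 6.973294 mcg/mL = 1502.499 mcg = 1.502499 mg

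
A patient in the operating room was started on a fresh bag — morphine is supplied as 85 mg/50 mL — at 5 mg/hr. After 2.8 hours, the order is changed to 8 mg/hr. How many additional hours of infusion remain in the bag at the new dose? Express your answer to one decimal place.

8.9 hours

Initial rate:
Concentration = 85 mg ÷ 50 mL = 1.7 mg/mL
Rate = 5 mg/hr ÷ 1.7 mg/mL = 2.941176 mL/hr
Volume infused so far = 2.941176 mL/hr × 2.8 hr = 8.235294 mL
Volume remaining = 50 − 8.235294 = 41.76471 mL
New rate:
Rate = 8 mg/hr ÷ 1.7 mg/mL = 4.705882 mL/hr
Time remaining = 41.76471 mL ÷ 4.705882 mL/hr = 8.875 hr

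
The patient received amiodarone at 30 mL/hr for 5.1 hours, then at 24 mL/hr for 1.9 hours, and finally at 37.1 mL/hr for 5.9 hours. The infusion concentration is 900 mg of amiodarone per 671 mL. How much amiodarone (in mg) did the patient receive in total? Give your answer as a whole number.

Concentration = 900 mg ÷ 671 mL = 1.341282 mg/mL
Stage 1: 30 mL/hr × 5.1 hr = 153 mL → 153 mL × 1.341282 mg/mL = 205.2161 mg
Stage 2: 24 mL/hr × 1.9 hr = 45.6 mL → 45.6 mL × 1.341282 mg/mL = 61.16244 mg
Stage 3: 37.1 mL/hr × 5.9 hr = 218.89 mL → 218.89 mL × 1.341282 mg/mL = 293.5931 mg
Total = 205.2161 + 61.16244 + 293.5931 = 559.9717 mg

560 mg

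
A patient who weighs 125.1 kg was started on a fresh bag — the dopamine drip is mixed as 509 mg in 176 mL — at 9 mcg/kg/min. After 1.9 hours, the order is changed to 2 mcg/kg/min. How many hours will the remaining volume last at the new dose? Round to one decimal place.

25.4 hours

Initial rate:
Dose = 9 mcg/kg/min × 125.1 kg = 1125.9 mcg/min
1125.9 mcg/min × 60 min/hr = 67554 mcg/hr
Concentration = 509 mg ÷ 176 mL = 2.892045 mg/mL = 2892.045 mcg/mL
Rate = 67554 mcg/hr ÷ 2892.045 mcg/mL = 23.35855 mL/hr
Volume infused so far = 23.35855 mL/hr × 1.9 hr = 44.38125 mL
Volume remaining = 176 − 44.38125 = 131.6187 mL
New rate:
Dose = 2 mcg/kg/min × 125.1 kg = 250.2 mcg/min
250.2 mcg/min × 60 min/hr = 15012 mcg/hr
Rate = 15012 mcg/hr ÷ 2892.045 mcg/mL = 5.19079 mL/hr
Time remaining = 131.6187 mL ÷ 5.19079 mL/hr = 25.35621 hr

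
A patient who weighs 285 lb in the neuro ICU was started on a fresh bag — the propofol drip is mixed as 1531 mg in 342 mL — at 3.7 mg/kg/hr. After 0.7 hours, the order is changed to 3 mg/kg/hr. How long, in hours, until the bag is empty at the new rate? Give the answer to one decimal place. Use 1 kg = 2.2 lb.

Initial rate:
Weight = 285 lb ÷ 2.2 lb/kg = 129.5455 kg
Dose = 3.7 mg/kg/hr × 129.5455 kg = 479.3182 mg/hr
Concentration = 1531 mg ÷ 342 mL = 4.476608 mg/mL
Rate = 479.3182 mg/hr ÷ 4.476608 mg/mL = 107.0717 mL/hr
Volume infused so far = 107.0717 mL/hr × 0.7 hr = 74.95021 mL
Volume remaining = 342 − 74.95021 = 267.0498 mL
New rate:
Dose = 3 mg/kg/hr × 129.5455 kg = 388.6364 mg/hr
Rate = 388.6364 mg/hr ÷ 4.476608 mg/mL = 86.81492 mL/hr
Time remaining = 267.0498 mL ÷ 86.81492 mL/hr = 3.076082 hr

3.1 hours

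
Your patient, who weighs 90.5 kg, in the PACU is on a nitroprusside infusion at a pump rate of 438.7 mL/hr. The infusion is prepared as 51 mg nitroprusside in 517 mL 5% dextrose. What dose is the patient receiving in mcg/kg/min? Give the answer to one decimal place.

8.0 mcg/kg/min

Concentration = 51 mg ÷ 517 mL = 0.09864603 mg/mL = 98.64603 mcg/mL
Drug rate = 438.7 mL/hr × 98.64603 mcg/mL = 43276.02 mcg/hr
43276.02 mcg/hr ÷ 60 min/hr = 721.2669 mcg/min
721.2669 mcg/min ÷ 90.5 kg = 7.9698 mcg/kg/min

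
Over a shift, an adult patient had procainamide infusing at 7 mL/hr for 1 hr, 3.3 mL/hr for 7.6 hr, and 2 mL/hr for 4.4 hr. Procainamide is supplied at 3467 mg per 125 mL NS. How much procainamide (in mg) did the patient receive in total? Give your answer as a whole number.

Concentration = 3467 mg ÷ 125 mL = 27.736 mg/mL
Stage 1: 7 mL/hr × 1 hr = 7 mL → 7 mL × 27.736 mg/mL = 194.152 mg
Stage 2: 3.3 mL/hr × 7.6 hr = 25.08 mL → 25.08 mL × 27.736 mg/mL = 695.6189 mg
Stage 3: 2 mL/hr × 4.4 hr = 8.8 mL → 8.8 mL × 27.736 mg/mL = 244.0768 mg
Total = 194.152 + 695.6189 + 244.0768 = 1133.848 mg

1134 mg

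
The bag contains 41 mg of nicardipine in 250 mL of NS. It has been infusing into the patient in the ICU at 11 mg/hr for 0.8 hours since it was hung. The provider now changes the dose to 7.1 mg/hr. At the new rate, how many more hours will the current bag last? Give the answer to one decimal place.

4.5 hours

Initial rate:
Concentration = 41 mg ÷ 250 mL = 0.164 mg/mL
Rate = 11 mg/hr ÷ 0.164 mg/mL = 67.07317 mL/hr
Volume infused so far = 67.07317 mL/hr × 0.8 hr = 53.65854 mL
Volume remaining = 250 − 53.65854 = 196.3415 mL
New rate:
Rate = 7.1 mg/hr ÷ 0.164 mg/mL = 43.29268 mL/hr
Time remaining = 196.3415 mL ÷ 43.29268 mL/hr = 4.535211 hr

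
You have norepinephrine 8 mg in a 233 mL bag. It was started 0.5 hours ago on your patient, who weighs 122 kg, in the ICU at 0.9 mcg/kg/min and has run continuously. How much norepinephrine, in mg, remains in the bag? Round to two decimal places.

4.71 mg

Dose = 0.9 mcg/kg/min × 122 kg = 109.8 mcg/min
109.8 mcg/min × 60 min/hr = 6588 mcg/hr
Concentration = 8 mg ÷ 233 mL = 0.03433476 mg/mL = 34.33476 mcg/mL
Rate = 6588 mcg/hr ÷ 34.33476 mcg/mL = 191.8755 mL/hr
Volume infused = 191.8755 mL/hr × 0.5 hr = 95.93775 mL
Volume remaining = 233 − 95.93775 = 137.0623 mL
Drug remaining = 137.0623 mL × 34.33476 mcg/mL = 4706 mcg = 4.706 mg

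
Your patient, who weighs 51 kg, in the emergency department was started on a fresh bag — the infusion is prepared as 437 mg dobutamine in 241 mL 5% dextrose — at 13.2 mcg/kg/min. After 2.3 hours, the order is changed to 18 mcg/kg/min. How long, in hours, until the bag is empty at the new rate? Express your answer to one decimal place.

Initial rate:
Dose = 13.2 mcg/kg/min × 51 kg = 673.2 mcg/min
673.2 mcg/min × 60 min/hr = 40392 mcg/hr
Concentration = 437 mg ÷ 241 mL = 1.813278 mg/mL = 1813.278 mcg/mL
Rate = 40392 mcg/hr ÷ 1813.278 mcg/mL = 22.27568 mL/hr
Volume infused so far = 22.27568 mL/hr × 2.3 hr = 51.23406 mL
Volume remaining = 241 − 51.23406 = 189.7659 mL
New rate:
Dose = 18 mcg/kg/min × 51 kg = 918 mcg/min
918 mcg/min × 60 min/hr = 55080 mcg/hr
Rate = 55080 mcg/hr ÷ 1813.278 mcg/mL = 30.37593 mL/hr
Time remaining = 189.7659 mL ÷ 30.37593 mL/hr = 6.247248 hr

6.2 hours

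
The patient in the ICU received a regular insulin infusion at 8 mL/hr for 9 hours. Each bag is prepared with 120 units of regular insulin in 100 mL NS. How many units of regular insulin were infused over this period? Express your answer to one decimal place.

Concentration = 120 units ÷ 100 mL = 1.2 units/mL
Drug rate = 8 mL/hr × 1.2 units/mL = 9.6 units/hr
Total = 9.6 units/hr × 9 hr = 86.4 units

86.4 units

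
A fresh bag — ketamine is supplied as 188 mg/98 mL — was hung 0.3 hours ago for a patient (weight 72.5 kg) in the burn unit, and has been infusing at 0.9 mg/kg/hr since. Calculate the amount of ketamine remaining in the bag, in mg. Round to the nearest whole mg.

168 mg

Dose = 0.9 mg/kg/hr × 72.5 kg = 65.25 mg/hr
Concentration = 188 mg ÷ 98 mL = 1.918367 mg/mL
Rate = 65.25 mg/hr ÷ 1.918367 mg/mL = 34.0133 mL/hr
Volume infused = 34.0133 mL/hr × 0.3 hr = 10.20399 mL
Volume remaining = 98 − 10.20399 = 87.79601 mL
Drug remaining = 87.79601 mL × 1.918367 mg/mL = 168.425 mg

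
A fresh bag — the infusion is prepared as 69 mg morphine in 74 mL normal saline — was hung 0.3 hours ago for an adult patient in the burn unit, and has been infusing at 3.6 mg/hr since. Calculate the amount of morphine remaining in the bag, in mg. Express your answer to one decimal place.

Concentration = 69 mg ÷ 74 mL = 0.9324324 mg/mL
Rate = 3.6 mg/hr ÷ 0.9324324 mg/mL = 3.86087 mL/hr
Volume infused = 3.86087 mL/hr × 0.3 hr = 1.158261 mL
Volume remaining = 74 − 1.158261 = 72.84174 mL
Drug remaining = 72.84174 mL × 0.9324324 mg/mL = 67.92 mg

67.9 mg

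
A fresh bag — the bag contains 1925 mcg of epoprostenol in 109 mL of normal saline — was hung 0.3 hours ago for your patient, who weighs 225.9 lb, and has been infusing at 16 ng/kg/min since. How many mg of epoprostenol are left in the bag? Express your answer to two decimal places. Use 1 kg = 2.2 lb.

Weight = 225.9 lb ÷ 2.2 lb/kg = 102.6818 kg
Dose = 16 ng/kg/min × 102.6818 kg = 1642.909 ng/min
1642.909 ng/min × 60 min/hr = 98574.55 ng/hr
Concentration = 1925 mcg ÷ 109 mL = 17.66055 mcg/mL = 17660.55 ng/mL
Rate = 98574.55 ng/hr ÷ 17660.55 ng/mL = 5.581624 mL/hr
Volume infused = 5.581624 mL/hr × 0.3 hr = 1.674487 mL
Volume remaining = 109 − 1.674487 = 107.3255 mL
Drug remaining = 107.3255 mL × 17660.55 ng/mL = 1895428 ng = 1.895428 mg

1.90 mg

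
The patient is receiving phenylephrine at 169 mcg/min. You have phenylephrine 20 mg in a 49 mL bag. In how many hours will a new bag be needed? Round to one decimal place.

2.0 hours

169 mcg/min × 60 min/hr = 10140 mcg/hr
Concentration = 20 mg ÷ 49 mL = 0.4081633 mg/mL = 408.1633 mcg/mL
Rate = 10140 mcg/hr ÷ 408.1633 mcg/mL = 24.843 mL/hr
Duration = 49 mL ÷ 24.843 mL/hr = 1.972387 hr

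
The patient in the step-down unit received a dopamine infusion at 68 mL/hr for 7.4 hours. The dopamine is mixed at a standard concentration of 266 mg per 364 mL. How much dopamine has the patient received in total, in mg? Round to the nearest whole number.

368 mg

Concentration = 266 mg ÷ 364 mL = 0.7307692 mg/mL = 730.7692 mcg/mL
Drug rate = 68 mL/hr × 730.7692 mcg/mL = 49692.31 mcg/hr
Total = 49692.31 mcg/hr × 7.4 hr = 367723.1 mcg = 367.7231 mg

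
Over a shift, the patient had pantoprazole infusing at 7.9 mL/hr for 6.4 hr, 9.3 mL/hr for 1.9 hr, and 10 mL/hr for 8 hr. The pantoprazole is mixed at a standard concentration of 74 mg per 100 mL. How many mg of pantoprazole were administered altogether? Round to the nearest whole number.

Concentration = 74 mg ÷ 100 mL = 0.74 mg/mL
Stage 1: 7.9 mL/hr × 6.4 hr = 50.56 mL → 50.56 mL × 0.74 mg/mL = 37.4144 mg
Stage 2: 9.3 mL/hr × 1.9 hr = 17.67 mL → 17.67 mL × 0.74 mg/mL = 13.0758 mg
Stage 3: 10 mL/hr × 8 hr = 80 mL → 80 mL × 0.74 mg/mL = 59.2 mg
Total = 37.4144 + 13.0758 + 59.2 = 109.6902 mg

110 mg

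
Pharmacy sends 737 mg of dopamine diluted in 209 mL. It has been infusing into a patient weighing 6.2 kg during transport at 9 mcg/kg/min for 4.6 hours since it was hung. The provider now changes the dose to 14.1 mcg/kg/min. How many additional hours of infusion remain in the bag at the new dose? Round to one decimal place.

Initial rate:
Dose = 9 mcg/kg/min × 6.2 kg = 55.8 mcg/min
55.8 mcg/min × 60 min/hr = 3348 mcg/hr
Concentration = 737 mg ÷ 209 mL = 3.526316 mg/mL = 3526.316 mcg/mL
Rate = 3348 mcg/hr ÷ 3526.316 mcg/mL = 0.9494328 mL/hr
Volume infused so far = 0.9494328 mL/hr × 4.6 hr = 4.367391 mL
Volume remaining = 209 − 4.367391 = 204.6326 mL
New rate:
Dose = 14.1 mcg/kg/min × 6.2 kg = 87.42 mcg/min
87.42 mcg/min × 60 min/hr = 5245.2 mcg/hr
Rate = 5245.2 mcg/hr ÷ 3526.316 mcg/mL = 1.487445 mL/hr
Time remaining = 204.6326 mL ÷ 1.487445 mL/hr = 137.5732 hr

137.6 hours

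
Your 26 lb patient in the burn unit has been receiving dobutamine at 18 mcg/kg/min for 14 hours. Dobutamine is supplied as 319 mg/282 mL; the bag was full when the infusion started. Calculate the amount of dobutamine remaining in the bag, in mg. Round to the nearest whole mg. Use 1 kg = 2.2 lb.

140 mg

Weight = 26 lb ÷ 2.2 lb/kg = 11.81818 kg
Dose = 18 mcg/kg/min × 11.81818 kg = 212.7273 mcg/min
212.7273 mcg/min × 60 min/hr = 12763.64 mcg/hr
Concentration = 319 mg ÷ 282 mL = 1.131206 mg/mL = 1131.206 mcg/mL
Rate = 12763.64 mcg/hr ÷ 1131.206 mcg/mL = 11.28321 mL/hr
Volume infused = 11.28321 mL/hr × 14 hr = 157.965 mL
Volume remaining = 282 − 157.965 = 124.035 mL
Drug remaining = 124.035 mL × 1131.206 mcg/mL = 140309.1 mcg = 140.3091 mg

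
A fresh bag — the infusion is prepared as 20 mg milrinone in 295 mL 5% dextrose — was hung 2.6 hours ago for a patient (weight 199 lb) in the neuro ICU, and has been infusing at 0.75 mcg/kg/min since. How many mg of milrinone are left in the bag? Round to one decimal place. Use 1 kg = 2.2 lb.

Weight = 199 lb ÷ 2.2 lb/kg = 90.45455 kg
Dose = 0.75 mcg/kg/min × 90.45455 kg = 67.84091 mcg/min
67.84091 mcg/min × 60 min/hr = 4070.455 mcg/hr
Concentration = 20 mg ÷ 295 mL = 0.06779661 mg/mL = 67.79661 mcg/mL
Rate = 4070.455 mcg/hr ÷ 67.79661 mcg/mL = 60.0392 mL/hr
Volume infused = 60.0392 mL/hr × 2.6 hr = 156.1019 mL
Volume remaining = 295 − 156.1019 = 138.8981 mL
Drug remaining = 138.8981 mL × 67.79661 mcg/mL = 9416.818 mcg = 9.416818 mg

9.4 mg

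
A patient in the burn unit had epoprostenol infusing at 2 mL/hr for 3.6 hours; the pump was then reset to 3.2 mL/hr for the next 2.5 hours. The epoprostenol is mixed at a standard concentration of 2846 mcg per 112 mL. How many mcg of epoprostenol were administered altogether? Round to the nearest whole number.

386 mcg

Concentration = 2846 mcg ÷ 112 mL = 25.41071 mcg/mL
Stage 1: 2 mL/hr × 3.6 hr = 7.2 mL → 7.2 mL × 25.41071 mcg/mL = 182.9571 mcg
Stage 2: 3.2 mL/hr × 2.5 hr = 8 mL → 8 mL × 25.41071 mcg/mL = 203.2857 mcg
Total = 182.9571 + 203.2857 = 386.2429 mcg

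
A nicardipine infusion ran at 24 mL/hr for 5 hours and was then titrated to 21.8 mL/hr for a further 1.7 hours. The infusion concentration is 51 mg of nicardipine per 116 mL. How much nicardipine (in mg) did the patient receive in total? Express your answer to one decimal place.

69.1 mg

Concentration = 51 mg ÷ 116 mL = 0.4396552 mg/mL
Stage 1: 24 mL/hr × 5 hr = 120 mL → 120 mL × 0.4396552 mg/mL = 52.75862 mg
Stage 2: 21.8 mL/hr × 1.7 hr = 37.06 mL → 37.06 mL × 0.4396552 mg/mL = 16.29362 mg
Total = 52.75862 + 16.29362 = 69.05224 mg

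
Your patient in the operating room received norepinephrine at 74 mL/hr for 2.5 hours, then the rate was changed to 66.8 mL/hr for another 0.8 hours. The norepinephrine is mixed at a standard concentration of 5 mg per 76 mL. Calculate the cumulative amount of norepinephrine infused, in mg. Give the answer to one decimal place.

15.7 mg

Concentration = 5 mg ÷ 76 mL = 0.06578947 mg/mL
Stage 1: 74 mL/hr × 2.5 hr = 185 mL → 185 mL × 0.06578947 mg/mL = 12.17105 mg
Stage 2: 66.8 mL/hr × 0.8 hr = 53.44 mL → 53.44 mL × 0.06578947 mg/mL = 3.515789 mg
Total = 12.17105 + 3.515789 = 15.68684 mg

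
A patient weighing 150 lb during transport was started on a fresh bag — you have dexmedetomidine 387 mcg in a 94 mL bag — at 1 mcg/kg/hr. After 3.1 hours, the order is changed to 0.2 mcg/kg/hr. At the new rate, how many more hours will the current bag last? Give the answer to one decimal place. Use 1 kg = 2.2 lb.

12.9 hours

Initial rate:
Weight = 150 lb ÷ 2.2 lb/kg = 68.18182 kg
Dose = 1 mcg/kg/hr × 68.18182 kg = 68.18182 mcg/hr
Concentration = 387 mcg ÷ 94 mL = 4.117021 mcg/mL
Rate = 68.18182 mcg/hr ÷ 4.117021 mcg/mL = 16.56096 mL/hr
Volume infused so far = 16.56096 mL/hr × 3.1 hr = 51.33897 mL
Volume remaining = 94 − 51.33897 = 42.66103 mL
New rate:
Dose = 0.2 mcg/kg/hr × 68.18182 kg = 13.63636 mcg/hr
Rate = 13.63636 mcg/hr ÷ 4.117021 mcg/mL = 3.312192 mL/hr
Time remaining = 42.66103 mL ÷ 3.312192 mL/hr = 12.88 hr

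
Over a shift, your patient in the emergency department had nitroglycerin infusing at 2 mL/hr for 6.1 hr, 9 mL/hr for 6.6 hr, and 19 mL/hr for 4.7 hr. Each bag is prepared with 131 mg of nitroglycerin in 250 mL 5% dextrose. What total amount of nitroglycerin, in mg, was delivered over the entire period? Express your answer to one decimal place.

Concentration = 131 mg ÷ 250 mL = 0.524 mg/mL
Stage 1: 2 mL/hr × 6.1 hr = 12.2 mL → 12.2 mL × 0.524 mg/mL = 6.3928 mg
Stage 2: 9 mL/hr × 6.6 hr = 59.4 mL → 59.4 mL × 0.524 mg/mL = 31.1256 mg
Stage 3: 19 mL/hr × 4.7 hr = 89.3 mL → 89.3 mL × 0.524 mg/mL = 46.7932 mg
Total = 6.3928 + 31.1256 + 46.7932 = 84.3116 mg

84.3 mg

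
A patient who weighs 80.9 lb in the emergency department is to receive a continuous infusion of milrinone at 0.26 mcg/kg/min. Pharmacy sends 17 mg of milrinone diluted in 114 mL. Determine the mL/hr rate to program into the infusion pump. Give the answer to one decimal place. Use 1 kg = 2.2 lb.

3.8 mL/hr

Weight = 80.9 lb ÷ 2.2 lb/kg = 36.77273 kg
Dose = 0.26 mcg/kg/min × 36.77273 kg = 9.560909 mcg/min
9.560909 mcg/min × 60 min/hr = 573.6545 mcg/hr
Concentration = 17 mg ÷ 114 mL = 0.1491228 mg/mL = 149.1228 mcg/mL
Rate = 573.6545 mcg/hr ÷ 149.1228 mcg/mL = 3.84686 mL/hr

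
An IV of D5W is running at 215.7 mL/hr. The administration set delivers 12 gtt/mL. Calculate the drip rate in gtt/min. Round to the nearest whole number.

215.7 mL/hr ÷ 60 min/hr = 3.595 mL/min
3.595 mL/min × 12 gtt/mL = 43.14 gtt/min

43 gtt/min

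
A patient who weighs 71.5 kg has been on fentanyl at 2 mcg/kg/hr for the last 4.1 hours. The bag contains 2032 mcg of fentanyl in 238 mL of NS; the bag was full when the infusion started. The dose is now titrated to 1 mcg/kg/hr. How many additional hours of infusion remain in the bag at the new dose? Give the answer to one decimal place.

20.2 hours

Initial rate:
Dose = 2 mcg/kg/hr × 71.5 kg = 143 mcg/hr
Concentration = 2032 mcg ÷ 238 mL = 8.537815 mcg/mL
Rate = 143 mcg/hr ÷ 8.537815 mcg/mL = 16.74902 mL/hr
Volume infused so far = 16.74902 mL/hr × 4.1 hr = 68.67096 mL
Volume remaining = 238 − 68.67096 = 169.329 mL
New rate:
Dose = 1 mcg/kg/hr × 71.5 kg = 71.5 mcg/hr
Rate = 71.5 mcg/hr ÷ 8.537815 mcg/mL = 8.374508 mL/hr
Time remaining = 169.329 mL ÷ 8.374508 mL/hr = 20.21958 hr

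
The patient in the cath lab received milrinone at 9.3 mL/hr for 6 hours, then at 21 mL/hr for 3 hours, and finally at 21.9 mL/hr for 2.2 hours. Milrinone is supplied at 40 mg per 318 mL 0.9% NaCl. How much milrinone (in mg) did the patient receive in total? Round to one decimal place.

21.0 mg

Concentration = 40 mg ÷ 318 mL = 0.1257862 mg/mL
Stage 1: 9.3 mL/hr × 6 hr = 55.8 mL → 55.8 mL × 0.1257862 mg/mL = 7.018868 mg
Stage 2: 21 mL/hr × 3 hr = 63 mL → 63 mL × 0.1257862 mg/mL = 7.924528 mg
Stage 3: 21.9 mL/hr × 2.2 hr = 48.18 mL → 48.18 mL × 0.1257862 mg/mL = 6.060377 mg
Total = 7.018868 + 7.924528 + 6.060377 = 21.00377 mg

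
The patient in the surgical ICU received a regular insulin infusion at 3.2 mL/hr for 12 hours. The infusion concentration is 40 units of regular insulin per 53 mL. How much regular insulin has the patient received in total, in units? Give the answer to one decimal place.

29.0 units

Concentration = 40 units ÷ 53 mL = 0.754717 units/mL
Drug rate = 3.2 mL/hr × 0.754717 units/mL = 2.415094 units/hr
Total = 2.415094 units/hr × 12 hr = 28.98113 units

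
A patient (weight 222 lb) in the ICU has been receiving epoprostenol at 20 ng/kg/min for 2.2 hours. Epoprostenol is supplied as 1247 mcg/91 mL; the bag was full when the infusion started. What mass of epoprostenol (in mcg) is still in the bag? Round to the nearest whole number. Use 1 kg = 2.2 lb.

981 mcg

Weight = 222 lb ÷ 2.2 lb/kg = 100.9091 kg
Dose = 20 ng/kg/min × 100.9091 kg = 2018.182 ng/min
2018.182 ng/min × 60 min/hr = 121090.9 ng/hr
Concentration = 1247 mcg ÷ 91 mL = 13.7033 mcg/mL = 13703.3 ng/mL
Rate = 121090.9 ng/hr ÷ 13703.3 ng/mL = 8.836626 mL/hr
Volume infused = 8.836626 mL/hr × 2.2 hr = 19.44058 mL
Volume remaining = 91 − 19.44058 = 71.55942 mL
Drug remaining = 71.55942 mL × 13703.3 ng/mL = 980600 ng = 980.6 mcg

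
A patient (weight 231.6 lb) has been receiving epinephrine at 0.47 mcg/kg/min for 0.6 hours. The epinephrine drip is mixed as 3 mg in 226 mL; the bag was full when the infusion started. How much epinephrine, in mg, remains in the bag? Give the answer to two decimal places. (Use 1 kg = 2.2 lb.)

1.22 mg

Weight = 231.6 lb ÷ 2.2 lb/kg = 105.2727 kg
Dose = 0.47 mcg/kg/min × 105.2727 kg = 49.47818 mcg/min
49.47818 mcg/min × 60 min/hr = 2968.691 mcg/hr
Concentration = 3 mg ÷ 226 mL = 0.01327434 mg/mL = 13.27434 mcg/mL
Rate = 2968.691 mcg/hr ÷ 13.27434 mcg/mL = 223.6414 mL/hr
Volume infused = 223.6414 mL/hr × 0.6 hr = 134.1848 mL
Volume remaining = 226 − 134.1848 = 91.81517 mL
Drug remaining = 91.81517 mL × 13.27434 mcg/mL = 1218.785 mcg = 1.218785 mg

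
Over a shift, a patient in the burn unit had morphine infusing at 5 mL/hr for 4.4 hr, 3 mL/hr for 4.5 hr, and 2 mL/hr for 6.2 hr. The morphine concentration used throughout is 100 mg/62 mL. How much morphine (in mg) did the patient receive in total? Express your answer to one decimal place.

77.3 mg

Concentration = 100 mg ÷ 62 mL = 1.612903 mg/mL
Stage 1: 5 mL/hr × 4.4 hr = 22 mL → 22 mL × 1.612903 mg/mL = 35.48387 mg
Stage 2: 3 mL/hr × 4.5 hr = 13.5 mL → 13.5 mL × 1.612903 mg/mL = 21.77419 mg
Stage 3: 2 mL/hr × 6.2 hr = 12.4 mL → 12.4 mL × 1.612903 mg/mL = 20 mg
Total = 35.48387 + 21.77419 + 20 = 77.25806 mg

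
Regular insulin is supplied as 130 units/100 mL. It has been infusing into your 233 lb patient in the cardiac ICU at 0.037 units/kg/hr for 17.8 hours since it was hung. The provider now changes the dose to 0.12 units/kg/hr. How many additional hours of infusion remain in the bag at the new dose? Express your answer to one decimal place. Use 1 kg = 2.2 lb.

4.7 hours

Initial rate:
Weight = 233 lb ÷ 2.2 lb/kg = 105.9091 kg
Dose = 0.037 units/kg/hr × 105.9091 kg = 3.918636 units/hr
Concentration = 130 units ÷ 100 mL = 1.3 units/mL
Rate = 3.918636 units/hr ÷ 1.3 units/mL = 3.014336 mL/hr
Volume infused so far = 3.014336 mL/hr × 17.8 hr = 53.65517 mL
Volume remaining = 100 − 53.65517 = 46.34483 mL
New rate:
Dose = 0.12 units/kg/hr × 105.9091 kg = 12.70909 units/hr
Rate = 12.70909 units/hr ÷ 1.3 units/mL = 9.776224 mL/hr
Time remaining = 46.34483 mL ÷ 9.776224 mL/hr = 4.740565 hr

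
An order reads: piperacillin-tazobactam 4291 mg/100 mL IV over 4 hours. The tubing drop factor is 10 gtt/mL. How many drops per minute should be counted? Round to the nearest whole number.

100 mL ÷ (4 hr × 60 = 240 min) = 0.4166667 mL/min
0.4166667 mL/min × 10 gtt/mL = 4.166667 gtt/min

4 gtt/min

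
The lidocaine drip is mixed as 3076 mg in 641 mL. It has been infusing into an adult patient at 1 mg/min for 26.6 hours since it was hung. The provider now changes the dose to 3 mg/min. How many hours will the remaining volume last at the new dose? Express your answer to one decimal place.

8.2 hours

Initial rate:
1 mg/min × 60 min/hr = 60 mg/hr
Concentration = 3076 mg ÷ 641 mL = 4.798752 mg/mL
Rate = 60 mg/hr ÷ 4.798752 mg/mL = 12.50325 mL/hr
Volume infused so far = 12.50325 mL/hr × 26.6 hr = 332.5865 mL
Volume remaining = 641 − 332.5865 = 308.4135 mL
New rate:
3 mg/min × 60 min/hr = 180 mg/hr
Rate = 180 mg/hr ÷ 4.798752 mg/mL = 37.50975 mL/hr
Time remaining = 308.4135 mL ÷ 37.50975 mL/hr = 8.222222 hr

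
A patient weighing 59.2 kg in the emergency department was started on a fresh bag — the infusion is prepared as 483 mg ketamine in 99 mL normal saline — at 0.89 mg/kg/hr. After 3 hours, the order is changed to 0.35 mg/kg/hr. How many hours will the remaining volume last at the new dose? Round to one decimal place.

Initial rate:
Dose = 0.89 mg/kg/hr × 59.2 kg = 52.688 mg/hr
Concentration = 483 mg ÷ 99 mL = 4.878788 mg/mL
Rate = 52.688 mg/hr ÷ 4.878788 mg/mL = 10.7994 mL/hr
Volume infused so far = 10.7994 mL/hr × 3 hr = 32.39821 mL
Volume remaining = 99 − 32.39821 = 66.60179 mL
New rate:
Dose = 0.35 mg/kg/hr × 59.2 kg = 20.72 mg/hr
Rate = 20.72 mg/hr ÷ 4.878788 mg/mL = 4.246957 mL/hr
Time remaining = 66.60179 mL ÷ 4.246957 mL/hr = 15.68224 hr

15.7 hours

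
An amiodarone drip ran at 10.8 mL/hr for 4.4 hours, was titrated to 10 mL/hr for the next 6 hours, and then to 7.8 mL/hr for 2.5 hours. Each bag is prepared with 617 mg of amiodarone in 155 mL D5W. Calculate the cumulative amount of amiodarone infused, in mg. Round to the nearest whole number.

506 mg

Concentration = 617 mg ÷ 155 mL = 3.980645 mg/mL
Stage 1: 10.8 mL/hr × 4.4 hr = 47.52 mL → 47.52 mL × 3.980645 mg/mL = 189.1603 mg
Stage 2: 10 mL/hr × 6 hr = 60 mL → 60 mL × 3.980645 mg/mL = 238.8387 mg
Stage 3: 7.8 mL/hr × 2.5 hr = 19.5 mL → 19.5 mL × 3.980645 mg/mL = 77.62258 mg
Total = 189.1603 + 238.8387 + 77.62258 = 505.6215 mg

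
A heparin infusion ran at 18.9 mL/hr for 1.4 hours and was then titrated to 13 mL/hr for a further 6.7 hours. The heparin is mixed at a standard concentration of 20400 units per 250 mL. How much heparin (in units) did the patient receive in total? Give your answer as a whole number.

9266 units

Concentration = 20400 units ÷ 250 mL = 81.6 units/mL
Stage 1: 18.9 mL/hr × 1.4 hr = 26.46 mL → 26.46 mL × 81.6 units/mL = 2159.136 units
Stage 2: 13 mL/hr × 6.7 hr = 87.1 mL → 87.1 mL × 81.6 units/mL = 7107.36 units
Total = 2159.136 + 7107.36 = 9266.496 units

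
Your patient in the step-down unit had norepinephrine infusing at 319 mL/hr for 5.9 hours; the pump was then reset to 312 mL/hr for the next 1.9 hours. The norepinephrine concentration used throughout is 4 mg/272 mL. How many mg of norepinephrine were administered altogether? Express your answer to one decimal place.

36.4 mg

Concentration = 4 mg ÷ 272 mL = 0.01470588 mg/mL
Stage 1: 319 mL/hr × 5.9 hr = 1882.1 mL → 1882.1 mL × 0.01470588 mg/mL = 27.67794 mg
Stage 2: 312 mL/hr × 1.9 hr = 592.8 mL → 592.8 mL × 0.01470588 mg/mL = 8.717647 mg
Total = 27.67794 + 8.717647 = 36.39559 mg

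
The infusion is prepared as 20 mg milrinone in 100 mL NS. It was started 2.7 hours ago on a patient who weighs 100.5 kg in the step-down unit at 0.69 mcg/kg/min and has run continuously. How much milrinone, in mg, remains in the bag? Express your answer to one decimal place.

8.8 mg

Dose = 0.69 mcg/kg/min × 100.5 kg = 69.345 mcg/min
69.345 mcg/min × 60 min/hr = 4160.7 mcg/hr
Concentration = 20 mg ÷ 100 mL = 0.2 mg/mL = 200 mcg/mL
Rate = 4160.7 mcg/hr ÷ 200 mcg/mL = 20.8035 mL/hr
Volume infused = 20.8035 mL/hr × 2.7 hr = 56.16945 mL
Volume remaining = 100 − 56.16945 = 43.83055 mL
Drug remaining = 43.83055 mL × 200 mcg/mL = 8766.11 mcg = 8.76611 mg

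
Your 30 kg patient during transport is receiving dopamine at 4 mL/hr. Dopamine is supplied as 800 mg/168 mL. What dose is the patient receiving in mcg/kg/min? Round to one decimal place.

Concentration = 800 mg ÷ 168 mL = 4.761905 mg/mL = 4761.905 mcg/mL
Drug rate = 4 mL/hr × 4761.905 mcg/mL = 19047.62 mcg/hr
19047.62 mcg/hr ÷ 60 min/hr = 317.4603 mcg/min
317.4603 mcg/min ÷ 30 kg = 10.58201 mcg/kg/min

10.6 mcg/kg/min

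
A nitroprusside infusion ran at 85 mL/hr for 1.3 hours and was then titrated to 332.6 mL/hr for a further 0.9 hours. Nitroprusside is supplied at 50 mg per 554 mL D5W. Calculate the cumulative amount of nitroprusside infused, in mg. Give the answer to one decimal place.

37.0 mg

Concentration = 50 mg ÷ 554 mL = 0.09025271 mg/mL
Stage 1: 85 mL/hr × 1.3 hr = 110.5 mL → 110.5 mL × 0.09025271 mg/mL = 9.972924 mg
Stage 2: 332.6 mL/hr × 0.9 hr = 299.34 mL → 299.34 mL × 0.09025271 mg/mL = 27.01625 mg
Total = 9.972924 + 27.01625 = 36.98917 mg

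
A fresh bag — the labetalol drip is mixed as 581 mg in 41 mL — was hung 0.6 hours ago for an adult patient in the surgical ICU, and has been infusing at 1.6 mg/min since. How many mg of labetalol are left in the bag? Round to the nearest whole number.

523 mg

1.6 mg/min × 60 min/hr = 96 mg/hr
Concentration = 581 mg ÷ 41 mL = 14.17073 mg/mL
Rate = 96 mg/hr ÷ 14.17073 mg/mL = 6.774527 mL/hr
Volume infused = 6.774527 mL/hr × 0.6 hr = 4.064716 mL
Volume remaining = 41 − 4.064716 = 36.93528 mL
Drug remaining = 36.93528 mL × 14.17073 mg/mL = 523.4 mg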